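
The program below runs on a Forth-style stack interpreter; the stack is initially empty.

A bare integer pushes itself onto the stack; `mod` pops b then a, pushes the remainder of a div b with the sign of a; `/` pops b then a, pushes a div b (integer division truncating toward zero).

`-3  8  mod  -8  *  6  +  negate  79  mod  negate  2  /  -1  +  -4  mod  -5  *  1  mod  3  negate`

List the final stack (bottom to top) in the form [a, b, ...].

-3     -> [-3]
8      -> [-3, 8]
mod    -> [-3]
-8     -> [-3, -8]
*      -> [24]
6      -> [24, 6]
+      -> [30]
negate -> [-30]
79     -> [-30, 79]
mod    -> [-30]
negate -> [30]
2      -> [30, 2]
/      -> [15]
-1     -> [15, -1]
+      -> [14]
-4     -> [14, -4]
mod    -> [2]
-5     -> [2, -5]
*      -> [-10]
1      -> [-10, 1]
mod    -> [0]
3      -> [0, 3]
negate -> [0, -3]

[0, -3]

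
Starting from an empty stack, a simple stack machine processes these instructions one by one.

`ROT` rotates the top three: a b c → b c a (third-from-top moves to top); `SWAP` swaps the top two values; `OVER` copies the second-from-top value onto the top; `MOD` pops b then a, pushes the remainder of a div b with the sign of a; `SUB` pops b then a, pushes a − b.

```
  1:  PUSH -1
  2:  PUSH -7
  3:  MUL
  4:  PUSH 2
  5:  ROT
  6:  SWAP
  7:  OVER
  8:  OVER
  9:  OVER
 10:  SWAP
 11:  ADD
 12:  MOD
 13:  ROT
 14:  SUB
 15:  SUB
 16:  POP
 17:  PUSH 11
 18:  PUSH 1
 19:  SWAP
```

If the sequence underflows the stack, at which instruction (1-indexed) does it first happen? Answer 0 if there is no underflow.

5

PUSH -1 : [-1]
PUSH -7 : [-1, -7]
MUL     : [7]
PUSH 2  : [7, 2]
ROT  — needs 3 operands, stack has 2 → underflow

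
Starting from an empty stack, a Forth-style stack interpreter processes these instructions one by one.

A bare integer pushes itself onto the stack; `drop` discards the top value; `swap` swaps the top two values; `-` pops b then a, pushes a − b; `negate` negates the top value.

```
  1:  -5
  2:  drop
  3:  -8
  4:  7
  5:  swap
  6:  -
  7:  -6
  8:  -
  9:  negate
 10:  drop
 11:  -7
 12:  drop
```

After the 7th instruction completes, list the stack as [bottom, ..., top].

[15, -6]

-5   : -5
drop : (empty)
-8   : -8
7    : -8 7
swap : 7 -8
-    : 15
-6   : 15 -6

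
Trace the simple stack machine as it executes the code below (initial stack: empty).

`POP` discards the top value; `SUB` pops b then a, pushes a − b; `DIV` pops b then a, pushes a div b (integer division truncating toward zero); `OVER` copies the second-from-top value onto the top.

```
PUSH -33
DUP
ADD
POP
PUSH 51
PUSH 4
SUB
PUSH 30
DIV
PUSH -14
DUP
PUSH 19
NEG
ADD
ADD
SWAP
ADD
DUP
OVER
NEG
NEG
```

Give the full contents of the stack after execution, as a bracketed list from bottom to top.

[-46, -46, -46]

PUSH -33 → -33
DUP      → -33 -33
ADD      → -66
POP      → (empty)
PUSH 51  → 51
PUSH 4   → 51 4
SUB      → 47
PUSH 30  → 47 30
DIV      → 1
PUSH -14 → 1 -14
DUP      → 1 -14 -14
PUSH 19  → 1 -14 -14 19
NEG      → 1 -14 -14 -19
ADD      → 1 -14 -33
ADD      → 1 -47
SWAP     → -47 1
ADD      → -46
DUP      → -46 -46
OVER     → -46 -46 -46
NEG      → -46 -46 46
NEG      → -46 -46 -46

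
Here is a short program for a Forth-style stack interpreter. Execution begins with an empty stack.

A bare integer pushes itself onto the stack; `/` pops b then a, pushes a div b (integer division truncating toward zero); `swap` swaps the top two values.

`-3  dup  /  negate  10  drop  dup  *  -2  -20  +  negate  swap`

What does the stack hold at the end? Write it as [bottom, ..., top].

-3     : [-3]
dup    : [-3, -3]
/      : [1]
negate : [-1]
10     : [-1, 10]
drop   : [-1]
dup    : [-1, -1]
*      : [1]
-2     : [1, -2]
-20    : [1, -2, -20]
+      : [1, -22]
negate : [1, 22]
swap   : [22, 1]

[22, 1]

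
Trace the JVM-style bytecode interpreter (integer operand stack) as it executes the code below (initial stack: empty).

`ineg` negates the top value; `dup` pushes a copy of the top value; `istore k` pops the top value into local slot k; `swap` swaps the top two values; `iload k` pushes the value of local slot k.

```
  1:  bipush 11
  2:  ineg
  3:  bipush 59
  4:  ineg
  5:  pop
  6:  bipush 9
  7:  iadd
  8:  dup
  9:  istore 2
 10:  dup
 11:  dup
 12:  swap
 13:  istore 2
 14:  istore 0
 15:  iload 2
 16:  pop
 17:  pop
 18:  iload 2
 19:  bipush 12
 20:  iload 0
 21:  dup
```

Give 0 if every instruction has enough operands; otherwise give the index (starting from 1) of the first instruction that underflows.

0

bipush 11 -> [11]
ineg      -> [-11]
bipush 59 -> [-11, 59]
ineg      -> [-11, -59]
pop       -> [-11]
bipush 9  -> [-11, 9]
iadd      -> [-2]
dup       -> [-2, -2]
istore 2  -> [-2]
dup       -> [-2, -2]
dup       -> [-2, -2, -2]
swap      -> [-2, -2, -2]
istore 2  -> [-2, -2]
istore 0  -> [-2]
iload 2   -> [-2, -2]
pop       -> [-2]
pop       -> []
iload 2   -> [-2]
bipush 12 -> [-2, 12]
iload 0   -> [-2, 12, -2]
dup       -> [-2, 12, -2, -2]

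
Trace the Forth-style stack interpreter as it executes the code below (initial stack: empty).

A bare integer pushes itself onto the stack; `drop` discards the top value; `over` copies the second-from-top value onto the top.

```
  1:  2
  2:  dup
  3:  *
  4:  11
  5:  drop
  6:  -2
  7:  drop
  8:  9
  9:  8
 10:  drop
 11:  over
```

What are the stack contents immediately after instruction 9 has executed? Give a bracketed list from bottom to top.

[4, 9, 8]

2     2
dup   2 2
*     4
11    4 11
drop  4
-2    4 -2
drop  4
9     4 9
8     4 9 8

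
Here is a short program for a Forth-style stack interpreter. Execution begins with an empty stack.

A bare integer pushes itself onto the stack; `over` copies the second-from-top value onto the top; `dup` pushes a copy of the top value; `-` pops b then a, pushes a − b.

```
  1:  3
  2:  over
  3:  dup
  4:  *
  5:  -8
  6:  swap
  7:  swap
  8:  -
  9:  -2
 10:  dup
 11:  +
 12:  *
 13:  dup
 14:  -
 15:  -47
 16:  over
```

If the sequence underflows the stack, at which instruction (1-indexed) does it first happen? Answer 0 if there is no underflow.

3 → [3]
over  — needs 2 operands, stack has 1 → underflow

2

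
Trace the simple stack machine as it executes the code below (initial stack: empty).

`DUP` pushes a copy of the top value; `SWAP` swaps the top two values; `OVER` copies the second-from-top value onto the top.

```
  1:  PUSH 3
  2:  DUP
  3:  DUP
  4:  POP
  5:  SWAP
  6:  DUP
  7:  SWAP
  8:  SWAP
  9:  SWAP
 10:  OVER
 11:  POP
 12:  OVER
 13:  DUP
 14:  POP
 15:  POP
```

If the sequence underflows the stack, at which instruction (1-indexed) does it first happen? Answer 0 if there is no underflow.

0

PUSH 3  3
DUP     3 3
DUP     3 3 3
POP     3 3
SWAP    3 3
DUP     3 3 3
SWAP    3 3 3
SWAP    3 3 3
SWAP    3 3 3
OVER    3 3 3 3
POP     3 3 3
OVER    3 3 3 3
DUP     3 3 3 3 3
POP     3 3 3 3
POP     3 3 3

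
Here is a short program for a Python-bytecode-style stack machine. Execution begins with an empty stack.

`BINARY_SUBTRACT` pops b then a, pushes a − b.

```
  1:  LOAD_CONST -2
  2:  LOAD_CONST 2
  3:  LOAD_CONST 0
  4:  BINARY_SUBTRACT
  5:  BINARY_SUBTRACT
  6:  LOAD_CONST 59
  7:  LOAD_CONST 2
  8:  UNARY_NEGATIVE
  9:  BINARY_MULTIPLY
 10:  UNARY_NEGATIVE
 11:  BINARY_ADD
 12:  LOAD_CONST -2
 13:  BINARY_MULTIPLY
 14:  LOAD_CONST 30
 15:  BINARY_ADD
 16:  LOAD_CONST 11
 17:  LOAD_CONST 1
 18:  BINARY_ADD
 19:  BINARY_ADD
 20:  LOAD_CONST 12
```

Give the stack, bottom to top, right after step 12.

LOAD_CONST -2   -> [-2]
LOAD_CONST 2    -> [-2, 2]
LOAD_CONST 0    -> [-2, 2, 0]
BINARY_SUBTRACT -> [-2, 2]
BINARY_SUBTRACT -> [-4]
LOAD_CONST 59   -> [-4, 59]
LOAD_CONST 2    -> [-4, 59, 2]
UNARY_NEGATIVE  -> [-4, 59, -2]
BINARY_MULTIPLY -> [-4, -118]
UNARY_NEGATIVE  -> [-4, 118]
BINARY_ADD      -> [114]
LOAD_CONST -2   -> [114, -2]

[114, -2]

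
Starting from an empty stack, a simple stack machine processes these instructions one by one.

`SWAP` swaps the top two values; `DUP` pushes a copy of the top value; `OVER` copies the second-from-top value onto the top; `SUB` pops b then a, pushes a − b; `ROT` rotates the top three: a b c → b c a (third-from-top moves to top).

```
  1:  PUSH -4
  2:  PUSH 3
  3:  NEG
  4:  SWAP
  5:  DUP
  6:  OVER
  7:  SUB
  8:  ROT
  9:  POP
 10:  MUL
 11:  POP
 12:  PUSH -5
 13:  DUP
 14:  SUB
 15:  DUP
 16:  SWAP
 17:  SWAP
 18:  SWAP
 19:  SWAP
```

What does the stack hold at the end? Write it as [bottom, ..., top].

[0, 0]

PUSH -4 : -4
PUSH 3  : -4 3
NEG     : -4 -3
SWAP    : -3 -4
DUP     : -3 -4 -4
OVER    : -3 -4 -4 -4
SUB     : -3 -4 0
ROT     : -4 0 -3
POP     : -4 0
MUL     : 0
POP     : (empty)
PUSH -5 : -5
DUP     : -5 -5
SUB     : 0
DUP     : 0 0
SWAP    : 0 0
SWAP    : 0 0
SWAP    : 0 0
SWAP    : 0 0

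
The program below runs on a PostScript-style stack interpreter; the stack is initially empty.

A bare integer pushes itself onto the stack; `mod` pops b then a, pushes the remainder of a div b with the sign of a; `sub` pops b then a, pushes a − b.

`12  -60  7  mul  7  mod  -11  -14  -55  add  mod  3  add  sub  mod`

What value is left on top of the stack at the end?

12  : 12
-60 : 12 -60
7   : 12 -60 7
mul : 12 -420
7   : 12 -420 7
mod : 12 0
-11 : 12 0 -11
-14 : 12 0 -11 -14
-55 : 12 0 -11 -14 -55
add : 12 0 -11 -69
mod : 12 0 -11
3   : 12 0 -11 3
add : 12 0 -8
sub : 12 8
mod : 4

4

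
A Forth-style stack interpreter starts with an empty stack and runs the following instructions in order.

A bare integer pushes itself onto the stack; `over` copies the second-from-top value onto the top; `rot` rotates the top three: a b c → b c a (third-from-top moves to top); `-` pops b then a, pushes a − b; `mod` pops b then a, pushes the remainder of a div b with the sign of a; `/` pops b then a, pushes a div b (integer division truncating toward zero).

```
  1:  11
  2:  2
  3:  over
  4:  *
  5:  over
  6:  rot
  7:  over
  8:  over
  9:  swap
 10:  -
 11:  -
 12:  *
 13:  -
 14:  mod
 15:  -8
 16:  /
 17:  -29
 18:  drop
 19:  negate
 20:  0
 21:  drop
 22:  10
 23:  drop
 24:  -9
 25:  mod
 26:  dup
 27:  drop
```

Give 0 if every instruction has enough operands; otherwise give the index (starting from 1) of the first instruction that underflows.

14

11    11
2     11 2
over  11 2 11
*     11 22
over  11 22 11
rot   22 11 11
over  22 11 11 11
over  22 11 11 11 11
swap  22 11 11 11 11
-     22 11 11 0
-     22 11 11
*     22 121
-     -99
mod  — needs 2 operands, stack has 1 → underflow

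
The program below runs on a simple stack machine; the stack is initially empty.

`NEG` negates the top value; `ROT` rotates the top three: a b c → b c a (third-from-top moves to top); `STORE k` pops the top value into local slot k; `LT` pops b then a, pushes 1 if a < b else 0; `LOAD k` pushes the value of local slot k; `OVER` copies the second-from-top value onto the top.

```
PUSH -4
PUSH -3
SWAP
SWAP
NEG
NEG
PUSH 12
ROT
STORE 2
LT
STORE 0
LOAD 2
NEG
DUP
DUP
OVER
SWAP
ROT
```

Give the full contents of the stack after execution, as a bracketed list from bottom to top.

[4, 4, 4, 4]

PUSH -4 -> [-4]
PUSH -3 -> [-4, -3]
SWAP    -> [-3, -4]
SWAP    -> [-4, -3]
NEG     -> [-4, 3]
NEG     -> [-4, -3]
PUSH 12 -> [-4, -3, 12]
ROT     -> [-3, 12, -4]
STORE 2 -> [-3, 12]
LT      -> [1]
STORE 0 -> []
LOAD 2  -> [-4]
NEG     -> [4]
DUP     -> [4, 4]
DUP     -> [4, 4, 4]
OVER    -> [4, 4, 4, 4]
SWAP    -> [4, 4, 4, 4]
ROT     -> [4, 4, 4, 4]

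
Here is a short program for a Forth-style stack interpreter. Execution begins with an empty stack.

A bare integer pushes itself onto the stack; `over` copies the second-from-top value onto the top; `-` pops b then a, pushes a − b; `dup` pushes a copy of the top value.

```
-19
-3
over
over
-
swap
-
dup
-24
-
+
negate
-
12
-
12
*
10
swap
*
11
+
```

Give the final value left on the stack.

-3949

-19    : -19
-3     : -19 -3
over   : -19 -3 -19
over   : -19 -3 -19 -3
-      : -19 -3 -16
swap   : -19 -16 -3
-      : -19 -13
dup    : -19 -13 -13
-24    : -19 -13 -13 -24
-      : -19 -13 11
+      : -19 -2
negate : -19 2
-      : -21
12     : -21 12
-      : -33
12     : -33 12
*      : -396
10     : -396 10
swap   : 10 -396
*      : -3960
11     : -3960 11
+      : -3949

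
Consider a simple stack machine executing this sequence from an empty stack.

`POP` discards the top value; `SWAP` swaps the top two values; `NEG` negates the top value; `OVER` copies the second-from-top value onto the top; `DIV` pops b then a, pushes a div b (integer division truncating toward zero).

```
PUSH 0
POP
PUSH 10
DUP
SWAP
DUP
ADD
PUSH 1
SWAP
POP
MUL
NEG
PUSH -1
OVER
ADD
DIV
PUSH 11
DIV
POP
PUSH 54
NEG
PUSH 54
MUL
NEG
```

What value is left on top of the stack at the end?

PUSH 0  → [0]
POP     → []
PUSH 10 → [10]
DUP     → [10, 10]
SWAP    → [10, 10]
DUP     → [10, 10, 10]
ADD     → [10, 20]
PUSH 1  → [10, 20, 1]
SWAP    → [10, 1, 20]
POP     → [10, 1]
MUL     → [10]
NEG     → [-10]
PUSH -1 → [-10, -1]
OVER    → [-10, -1, -10]
ADD     → [-10, -11]
DIV     → [0]
PUSH 11 → [0, 11]
DIV     → [0]
POP     → []
PUSH 54 → [54]
NEG     → [-54]
PUSH 54 → [-54, 54]
MUL     → [-2916]
NEG     → [2916]

2916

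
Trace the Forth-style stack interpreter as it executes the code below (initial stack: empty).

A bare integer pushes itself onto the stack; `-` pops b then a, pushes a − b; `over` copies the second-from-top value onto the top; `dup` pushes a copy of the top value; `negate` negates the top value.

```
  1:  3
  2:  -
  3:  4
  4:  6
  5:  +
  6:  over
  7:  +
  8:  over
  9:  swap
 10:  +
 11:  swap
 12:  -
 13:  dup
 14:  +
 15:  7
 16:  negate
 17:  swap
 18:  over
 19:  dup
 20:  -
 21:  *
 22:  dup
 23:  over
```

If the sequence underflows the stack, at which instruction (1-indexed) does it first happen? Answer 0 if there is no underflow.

3 -> 3
-  — needs 2 operands, stack has 1 → underflow

2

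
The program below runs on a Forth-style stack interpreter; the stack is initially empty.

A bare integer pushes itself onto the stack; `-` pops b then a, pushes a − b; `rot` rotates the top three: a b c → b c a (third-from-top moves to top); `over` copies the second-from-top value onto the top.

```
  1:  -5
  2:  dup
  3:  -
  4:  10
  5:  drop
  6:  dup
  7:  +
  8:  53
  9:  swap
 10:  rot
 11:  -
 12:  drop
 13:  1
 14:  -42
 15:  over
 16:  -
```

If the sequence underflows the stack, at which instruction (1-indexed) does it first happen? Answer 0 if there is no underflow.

10

-5   → -5
dup  → -5 -5
-    → 0
10   → 0 10
drop → 0
dup  → 0 0
+    → 0
53   → 0 53
swap → 53 0
rot  — needs 3 operands, stack has 2 → underflow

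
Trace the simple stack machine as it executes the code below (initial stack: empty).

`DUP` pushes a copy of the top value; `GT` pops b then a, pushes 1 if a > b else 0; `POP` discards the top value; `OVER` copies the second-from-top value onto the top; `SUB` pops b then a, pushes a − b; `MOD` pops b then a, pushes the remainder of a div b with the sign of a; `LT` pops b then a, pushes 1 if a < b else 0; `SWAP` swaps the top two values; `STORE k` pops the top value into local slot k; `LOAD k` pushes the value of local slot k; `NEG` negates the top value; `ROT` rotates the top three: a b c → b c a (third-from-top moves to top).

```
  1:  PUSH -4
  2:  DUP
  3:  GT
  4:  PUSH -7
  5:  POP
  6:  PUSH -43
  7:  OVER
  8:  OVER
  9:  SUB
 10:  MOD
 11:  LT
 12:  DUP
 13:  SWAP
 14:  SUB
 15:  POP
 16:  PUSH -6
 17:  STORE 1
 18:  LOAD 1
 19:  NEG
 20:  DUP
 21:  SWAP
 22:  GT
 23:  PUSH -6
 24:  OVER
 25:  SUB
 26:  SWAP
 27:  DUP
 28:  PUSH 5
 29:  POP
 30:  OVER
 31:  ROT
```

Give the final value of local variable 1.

PUSH -4  -> -4
DUP      -> -4 -4
GT       -> 0
PUSH -7  -> 0 -7
POP      -> 0
PUSH -43 -> 0 -43
OVER     -> 0 -43 0
OVER     -> 0 -43 0 -43
SUB      -> 0 -43 43
MOD      -> 0 0
LT       -> 0
DUP      -> 0 0
SWAP     -> 0 0
SUB      -> 0
POP      -> (empty)
PUSH -6  -> -6
STORE 1  -> (empty)
LOAD 1   -> -6
NEG      -> 6
DUP      -> 6 6
SWAP     -> 6 6
GT       -> 0
PUSH -6  -> 0 -6
OVER     -> 0 -6 0
SUB      -> 0 -6
SWAP     -> -6 0
DUP      -> -6 0 0
PUSH 5   -> -6 0 0 5
POP      -> -6 0 0
OVER     -> -6 0 0 0
ROT      -> -6 0 0 0

-6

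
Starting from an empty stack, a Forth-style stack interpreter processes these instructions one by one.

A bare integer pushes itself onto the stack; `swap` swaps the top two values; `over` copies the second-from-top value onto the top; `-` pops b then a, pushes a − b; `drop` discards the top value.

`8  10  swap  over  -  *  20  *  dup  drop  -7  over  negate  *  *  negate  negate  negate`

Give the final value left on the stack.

8      : 8
10     : 8 10
swap   : 10 8
over   : 10 8 10
-      : 10 -2
*      : -20
20     : -20 20
*      : -400
dup    : -400 -400
drop   : -400
-7     : -400 -7
over   : -400 -7 -400
negate : -400 -7 400
*      : -400 -2800
*      : 1120000
negate : -1120000
negate : 1120000
negate : -1120000

-1120000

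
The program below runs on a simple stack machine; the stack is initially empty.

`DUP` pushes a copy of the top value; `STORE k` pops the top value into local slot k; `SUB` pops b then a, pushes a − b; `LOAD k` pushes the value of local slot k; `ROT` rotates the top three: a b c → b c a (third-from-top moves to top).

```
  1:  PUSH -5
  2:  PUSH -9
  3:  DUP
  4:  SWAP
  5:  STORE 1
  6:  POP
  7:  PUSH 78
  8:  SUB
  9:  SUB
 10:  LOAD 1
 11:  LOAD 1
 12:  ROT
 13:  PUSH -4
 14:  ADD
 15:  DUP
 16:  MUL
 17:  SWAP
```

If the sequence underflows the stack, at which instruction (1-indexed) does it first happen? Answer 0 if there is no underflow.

PUSH -5 -> -5
PUSH -9 -> -5 -9
DUP     -> -5 -9 -9
SWAP    -> -5 -9 -9
STORE 1 -> -5 -9
POP     -> -5
PUSH 78 -> -5 78
SUB     -> -83
SUB  — needs 2 operands, stack has 1 → underflow

9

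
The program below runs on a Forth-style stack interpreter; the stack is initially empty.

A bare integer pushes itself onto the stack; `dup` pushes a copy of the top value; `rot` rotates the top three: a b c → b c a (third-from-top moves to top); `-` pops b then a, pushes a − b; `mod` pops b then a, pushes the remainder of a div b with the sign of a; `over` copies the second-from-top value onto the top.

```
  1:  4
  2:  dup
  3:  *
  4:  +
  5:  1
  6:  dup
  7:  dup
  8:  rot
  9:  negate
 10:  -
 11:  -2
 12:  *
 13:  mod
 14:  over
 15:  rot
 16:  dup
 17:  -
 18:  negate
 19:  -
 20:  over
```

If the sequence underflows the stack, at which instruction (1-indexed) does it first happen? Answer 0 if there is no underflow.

4   → 4
dup → 4 4
*   → 16
+  — needs 2 operands, stack has 1 → underflow

4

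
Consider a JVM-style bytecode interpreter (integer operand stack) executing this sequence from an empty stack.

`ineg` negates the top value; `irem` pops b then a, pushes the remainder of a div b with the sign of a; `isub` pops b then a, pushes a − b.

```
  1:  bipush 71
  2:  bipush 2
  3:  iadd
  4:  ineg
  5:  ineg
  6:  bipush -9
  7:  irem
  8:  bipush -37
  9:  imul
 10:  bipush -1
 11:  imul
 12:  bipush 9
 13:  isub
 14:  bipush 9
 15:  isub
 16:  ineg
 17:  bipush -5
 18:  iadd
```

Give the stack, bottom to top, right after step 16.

bipush 71  : [71]
bipush 2   : [71, 2]
iadd       : [73]
ineg       : [-73]
ineg       : [73]
bipush -9  : [73, -9]
irem       : [1]
bipush -37 : [1, -37]
imul       : [-37]
bipush -1  : [-37, -1]
imul       : [37]
bipush 9   : [37, 9]
isub       : [28]
bipush 9   : [28, 9]
isub       : [19]
ineg       : [-19]

[-19]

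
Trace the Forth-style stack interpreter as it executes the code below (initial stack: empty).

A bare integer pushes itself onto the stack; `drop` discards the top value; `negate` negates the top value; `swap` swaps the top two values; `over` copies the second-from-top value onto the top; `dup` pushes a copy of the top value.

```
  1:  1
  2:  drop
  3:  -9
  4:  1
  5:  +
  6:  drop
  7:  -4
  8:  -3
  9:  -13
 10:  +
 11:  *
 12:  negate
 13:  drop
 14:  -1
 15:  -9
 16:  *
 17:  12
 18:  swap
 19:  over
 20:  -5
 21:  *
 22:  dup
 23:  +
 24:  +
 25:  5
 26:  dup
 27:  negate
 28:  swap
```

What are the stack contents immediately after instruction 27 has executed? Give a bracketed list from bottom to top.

1       [1]
drop    []
-9      [-9]
1       [-9, 1]
+       [-8]
drop    []
-4      [-4]
-3      [-4, -3]
-13     [-4, -3, -13]
+       [-4, -16]
*       [64]
negate  [-64]
drop    []
-1      [-1]
-9      [-1, -9]
*       [9]
12      [9, 12]
swap    [12, 9]
over    [12, 9, 12]
-5      [12, 9, 12, -5]
*       [12, 9, -60]
dup     [12, 9, -60, -60]
+       [12, 9, -120]
+       [12, -111]
5       [12, -111, 5]
dup     [12, -111, 5, 5]
negate  [12, -111, 5, -5]

[12, -111, 5, -5]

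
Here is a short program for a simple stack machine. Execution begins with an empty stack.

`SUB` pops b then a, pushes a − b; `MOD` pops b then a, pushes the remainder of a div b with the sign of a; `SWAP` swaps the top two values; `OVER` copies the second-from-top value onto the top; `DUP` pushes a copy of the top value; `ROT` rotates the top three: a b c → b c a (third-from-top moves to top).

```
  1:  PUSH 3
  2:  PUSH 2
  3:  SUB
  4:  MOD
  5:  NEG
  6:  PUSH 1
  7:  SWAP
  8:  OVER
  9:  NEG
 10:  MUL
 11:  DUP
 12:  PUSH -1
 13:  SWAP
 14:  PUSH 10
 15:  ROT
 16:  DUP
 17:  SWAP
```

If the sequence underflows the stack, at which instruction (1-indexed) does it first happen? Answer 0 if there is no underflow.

PUSH 3  [3]
PUSH 2  [3, 2]
SUB     [1]
MOD  — needs 2 operands, stack has 1 → underflow

4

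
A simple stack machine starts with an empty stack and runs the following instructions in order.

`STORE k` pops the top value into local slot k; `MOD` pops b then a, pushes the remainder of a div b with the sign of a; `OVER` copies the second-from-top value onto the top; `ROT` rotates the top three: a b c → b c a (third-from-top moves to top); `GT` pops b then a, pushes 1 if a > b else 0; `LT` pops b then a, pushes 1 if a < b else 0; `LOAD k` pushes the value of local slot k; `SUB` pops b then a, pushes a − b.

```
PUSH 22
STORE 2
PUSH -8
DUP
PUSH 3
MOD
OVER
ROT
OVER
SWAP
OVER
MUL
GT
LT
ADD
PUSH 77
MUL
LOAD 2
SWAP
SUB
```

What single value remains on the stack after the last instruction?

99

PUSH 22  [22]
STORE 2  []
PUSH -8  [-8]
DUP      [-8, -8]
PUSH 3   [-8, -8, 3]
MOD      [-8, -2]
OVER     [-8, -2, -8]
ROT      [-2, -8, -8]
OVER     [-2, -8, -8, -8]
SWAP     [-2, -8, -8, -8]
OVER     [-2, -8, -8, -8, -8]
MUL      [-2, -8, -8, 64]
GT       [-2, -8, 0]
LT       [-2, 1]
ADD      [-1]
PUSH 77  [-1, 77]
MUL      [-77]
LOAD 2   [-77, 22]
SWAP     [22, -77]
SUB      [99]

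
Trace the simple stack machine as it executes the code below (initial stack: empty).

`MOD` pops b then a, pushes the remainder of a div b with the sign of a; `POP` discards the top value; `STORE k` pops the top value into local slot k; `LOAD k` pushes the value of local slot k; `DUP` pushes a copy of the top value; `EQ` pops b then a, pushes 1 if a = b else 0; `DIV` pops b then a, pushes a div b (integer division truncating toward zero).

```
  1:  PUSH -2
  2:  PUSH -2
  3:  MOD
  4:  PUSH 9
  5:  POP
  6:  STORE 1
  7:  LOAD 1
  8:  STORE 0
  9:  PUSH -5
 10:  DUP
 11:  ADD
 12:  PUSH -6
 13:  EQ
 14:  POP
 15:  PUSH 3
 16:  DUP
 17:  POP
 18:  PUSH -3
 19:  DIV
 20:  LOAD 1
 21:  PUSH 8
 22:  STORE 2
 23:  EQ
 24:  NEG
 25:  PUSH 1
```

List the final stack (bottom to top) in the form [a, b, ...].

[0, 1]

PUSH -2  [-2]
PUSH -2  [-2, -2]
MOD      [0]
PUSH 9   [0, 9]
POP      [0]
STORE 1  []
LOAD 1   [0]
STORE 0  []
PUSH -5  [-5]
DUP      [-5, -5]
ADD      [-10]
PUSH -6  [-10, -6]
EQ       [0]
POP      []
PUSH 3   [3]
DUP      [3, 3]
POP      [3]
PUSH -3  [3, -3]
DIV      [-1]
LOAD 1   [-1, 0]
PUSH 8   [-1, 0, 8]
STORE 2  [-1, 0]
EQ       [0]
NEG      [0]
PUSH 1   [0, 1]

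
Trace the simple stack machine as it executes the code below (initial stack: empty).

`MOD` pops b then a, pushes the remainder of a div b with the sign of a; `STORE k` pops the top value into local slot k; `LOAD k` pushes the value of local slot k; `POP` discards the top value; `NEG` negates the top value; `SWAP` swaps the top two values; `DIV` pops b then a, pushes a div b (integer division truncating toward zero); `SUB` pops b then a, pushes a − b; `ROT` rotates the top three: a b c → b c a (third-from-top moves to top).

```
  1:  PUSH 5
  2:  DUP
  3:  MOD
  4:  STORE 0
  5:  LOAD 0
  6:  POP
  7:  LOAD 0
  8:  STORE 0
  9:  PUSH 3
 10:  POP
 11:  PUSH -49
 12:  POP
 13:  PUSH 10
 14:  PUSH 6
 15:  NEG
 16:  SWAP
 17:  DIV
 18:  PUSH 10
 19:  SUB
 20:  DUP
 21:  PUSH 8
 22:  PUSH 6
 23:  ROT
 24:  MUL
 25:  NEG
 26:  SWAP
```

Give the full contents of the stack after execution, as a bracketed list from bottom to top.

PUSH 5   → 5
DUP      → 5 5
MOD      → 0
STORE 0  → (empty)
LOAD 0   → 0
POP      → (empty)
LOAD 0   → 0
STORE 0  → (empty)
PUSH 3   → 3
POP      → (empty)
PUSH -49 → -49
POP      → (empty)
PUSH 10  → 10
PUSH 6   → 10 6
NEG      → 10 -6
SWAP     → -6 10
DIV      → 0
PUSH 10  → 0 10
SUB      → -10
DUP      → -10 -10
PUSH 8   → -10 -10 8
PUSH 6   → -10 -10 8 6
ROT      → -10 8 6 -10
MUL      → -10 8 -60
NEG      → -10 8 60
SWAP     → -10 60 8

[-10, 60, 8]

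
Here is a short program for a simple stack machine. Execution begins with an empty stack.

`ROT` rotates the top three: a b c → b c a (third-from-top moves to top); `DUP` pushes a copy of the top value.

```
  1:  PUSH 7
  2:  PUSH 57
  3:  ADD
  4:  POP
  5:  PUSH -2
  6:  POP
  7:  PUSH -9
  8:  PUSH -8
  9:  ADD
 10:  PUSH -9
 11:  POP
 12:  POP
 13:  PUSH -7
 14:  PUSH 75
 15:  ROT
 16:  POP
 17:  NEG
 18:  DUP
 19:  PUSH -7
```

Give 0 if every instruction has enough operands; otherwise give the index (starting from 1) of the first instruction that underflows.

15

PUSH 7  -> [7]
PUSH 57 -> [7, 57]
ADD     -> [64]
POP     -> []
PUSH -2 -> [-2]
POP     -> []
PUSH -9 -> [-9]
PUSH -8 -> [-9, -8]
ADD     -> [-17]
PUSH -9 -> [-17, -9]
POP     -> [-17]
POP     -> []
PUSH -7 -> [-7]
PUSH 75 -> [-7, 75]
ROT  — needs 3 operands, stack has 2 → underflow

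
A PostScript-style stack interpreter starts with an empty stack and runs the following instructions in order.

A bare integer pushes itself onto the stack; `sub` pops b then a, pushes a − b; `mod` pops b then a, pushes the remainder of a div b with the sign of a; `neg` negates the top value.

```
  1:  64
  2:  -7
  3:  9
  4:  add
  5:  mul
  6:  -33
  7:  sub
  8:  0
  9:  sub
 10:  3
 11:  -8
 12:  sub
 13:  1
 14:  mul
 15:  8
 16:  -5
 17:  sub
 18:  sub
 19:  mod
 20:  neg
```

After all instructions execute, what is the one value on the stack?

64  → [64]
-7  → [64, -7]
9   → [64, -7, 9]
add → [64, 2]
mul → [128]
-33 → [128, -33]
sub → [161]
0   → [161, 0]
sub → [161]
3   → [161, 3]
-8  → [161, 3, -8]
sub → [161, 11]
1   → [161, 11, 1]
mul → [161, 11]
8   → [161, 11, 8]
-5  → [161, 11, 8, -5]
sub → [161, 11, 13]
sub → [161, -2]
mod → [1]
neg → [-1]

-1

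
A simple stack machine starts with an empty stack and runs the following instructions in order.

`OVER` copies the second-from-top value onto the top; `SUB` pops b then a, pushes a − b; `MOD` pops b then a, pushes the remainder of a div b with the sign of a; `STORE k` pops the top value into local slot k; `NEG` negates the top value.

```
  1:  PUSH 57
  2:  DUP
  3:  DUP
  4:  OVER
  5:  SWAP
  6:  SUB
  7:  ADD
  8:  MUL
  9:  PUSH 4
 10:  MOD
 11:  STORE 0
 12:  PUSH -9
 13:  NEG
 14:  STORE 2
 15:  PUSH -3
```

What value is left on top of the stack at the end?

-3

PUSH 57 -> 57
DUP     -> 57 57
DUP     -> 57 57 57
OVER    -> 57 57 57 57
SWAP    -> 57 57 57 57
SUB     -> 57 57 0
ADD     -> 57 57
MUL     -> 3249
PUSH 4  -> 3249 4
MOD     -> 1
STORE 0 -> (empty)
PUSH -9 -> -9
NEG     -> 9
STORE 2 -> (empty)
PUSH -3 -> -3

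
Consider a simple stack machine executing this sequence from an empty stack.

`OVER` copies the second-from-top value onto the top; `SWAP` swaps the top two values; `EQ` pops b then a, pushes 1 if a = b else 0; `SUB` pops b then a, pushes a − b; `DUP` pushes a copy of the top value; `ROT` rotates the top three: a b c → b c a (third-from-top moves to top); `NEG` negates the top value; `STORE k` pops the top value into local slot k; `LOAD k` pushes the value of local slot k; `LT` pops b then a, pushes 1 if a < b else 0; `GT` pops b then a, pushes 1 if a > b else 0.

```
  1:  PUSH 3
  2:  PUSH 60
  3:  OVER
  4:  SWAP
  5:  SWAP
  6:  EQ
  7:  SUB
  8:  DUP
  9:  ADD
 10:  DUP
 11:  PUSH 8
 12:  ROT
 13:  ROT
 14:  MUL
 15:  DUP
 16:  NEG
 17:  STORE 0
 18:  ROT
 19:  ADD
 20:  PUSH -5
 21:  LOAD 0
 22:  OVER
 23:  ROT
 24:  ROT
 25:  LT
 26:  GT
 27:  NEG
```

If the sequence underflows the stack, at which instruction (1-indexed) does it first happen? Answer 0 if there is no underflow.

PUSH 3  : 3
PUSH 60 : 3 60
OVER    : 3 60 3
SWAP    : 3 3 60
SWAP    : 3 60 3
EQ      : 3 0
SUB     : 3
DUP     : 3 3
ADD     : 6
DUP     : 6 6
PUSH 8  : 6 6 8
ROT     : 6 8 6
ROT     : 8 6 6
MUL     : 8 36
DUP     : 8 36 36
NEG     : 8 36 -36
STORE 0 : 8 36
ROT  — needs 3 operands, stack has 2 → underflow

18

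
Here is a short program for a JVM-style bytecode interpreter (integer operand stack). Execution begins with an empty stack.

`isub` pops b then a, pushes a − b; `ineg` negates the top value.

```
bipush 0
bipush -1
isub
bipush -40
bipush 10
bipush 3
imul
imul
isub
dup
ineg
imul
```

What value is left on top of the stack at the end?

bipush 0   → [0]
bipush -1  → [0, -1]
isub       → [1]
bipush -40 → [1, -40]
bipush 10  → [1, -40, 10]
bipush 3   → [1, -40, 10, 3]
imul       → [1, -40, 30]
imul       → [1, -1200]
isub       → [1201]
dup        → [1201, 1201]
ineg       → [1201, -1201]
imul       → [-1442401]

-1442401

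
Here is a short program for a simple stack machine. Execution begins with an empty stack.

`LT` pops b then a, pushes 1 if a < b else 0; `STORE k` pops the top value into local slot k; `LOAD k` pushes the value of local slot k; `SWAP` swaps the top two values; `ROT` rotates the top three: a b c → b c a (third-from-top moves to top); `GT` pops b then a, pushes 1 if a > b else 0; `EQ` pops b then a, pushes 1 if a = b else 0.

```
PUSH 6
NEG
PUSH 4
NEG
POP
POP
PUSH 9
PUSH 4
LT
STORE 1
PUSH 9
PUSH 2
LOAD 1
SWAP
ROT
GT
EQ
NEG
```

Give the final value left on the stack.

-1

PUSH 6  -> 6
NEG     -> -6
PUSH 4  -> -6 4
NEG     -> -6 -4
POP     -> -6
POP     -> (empty)
PUSH 9  -> 9
PUSH 4  -> 9 4
LT      -> 0
STORE 1 -> (empty)
PUSH 9  -> 9
PUSH 2  -> 9 2
LOAD 1  -> 9 2 0
SWAP    -> 9 0 2
ROT     -> 0 2 9
GT      -> 0 0
EQ      -> 1
NEG     -> -1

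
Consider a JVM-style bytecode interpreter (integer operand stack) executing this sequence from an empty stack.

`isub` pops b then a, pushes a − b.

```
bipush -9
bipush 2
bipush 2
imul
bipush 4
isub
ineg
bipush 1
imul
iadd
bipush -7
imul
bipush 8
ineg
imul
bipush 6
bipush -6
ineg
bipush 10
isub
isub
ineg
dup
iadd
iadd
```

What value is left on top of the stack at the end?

bipush -9  [-9]
bipush 2   [-9, 2]
bipush 2   [-9, 2, 2]
imul       [-9, 4]
bipush 4   [-9, 4, 4]
isub       [-9, 0]
ineg       [-9, 0]
bipush 1   [-9, 0, 1]
imul       [-9, 0]
iadd       [-9]
bipush -7  [-9, -7]
imul       [63]
bipush 8   [63, 8]
ineg       [63, -8]
imul       [-504]
bipush 6   [-504, 6]
bipush -6  [-504, 6, -6]
ineg       [-504, 6, 6]
bipush 10  [-504, 6, 6, 10]
isub       [-504, 6, -4]
isub       [-504, 10]
ineg       [-504, -10]
dup        [-504, -10, -10]
iadd       [-504, -20]
iadd       [-524]

-524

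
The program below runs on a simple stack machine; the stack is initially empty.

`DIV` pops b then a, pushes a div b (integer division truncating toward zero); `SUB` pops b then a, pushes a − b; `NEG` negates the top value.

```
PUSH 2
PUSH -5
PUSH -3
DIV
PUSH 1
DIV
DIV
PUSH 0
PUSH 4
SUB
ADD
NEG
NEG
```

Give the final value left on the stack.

PUSH 2  → [2]
PUSH -5 → [2, -5]
PUSH -3 → [2, -5, -3]
DIV     → [2, 1]
PUSH 1  → [2, 1, 1]
DIV     → [2, 1]
DIV     → [2]
PUSH 0  → [2, 0]
PUSH 4  → [2, 0, 4]
SUB     → [2, -4]
ADD     → [-2]
NEG     → [2]
NEG     → [-2]

-2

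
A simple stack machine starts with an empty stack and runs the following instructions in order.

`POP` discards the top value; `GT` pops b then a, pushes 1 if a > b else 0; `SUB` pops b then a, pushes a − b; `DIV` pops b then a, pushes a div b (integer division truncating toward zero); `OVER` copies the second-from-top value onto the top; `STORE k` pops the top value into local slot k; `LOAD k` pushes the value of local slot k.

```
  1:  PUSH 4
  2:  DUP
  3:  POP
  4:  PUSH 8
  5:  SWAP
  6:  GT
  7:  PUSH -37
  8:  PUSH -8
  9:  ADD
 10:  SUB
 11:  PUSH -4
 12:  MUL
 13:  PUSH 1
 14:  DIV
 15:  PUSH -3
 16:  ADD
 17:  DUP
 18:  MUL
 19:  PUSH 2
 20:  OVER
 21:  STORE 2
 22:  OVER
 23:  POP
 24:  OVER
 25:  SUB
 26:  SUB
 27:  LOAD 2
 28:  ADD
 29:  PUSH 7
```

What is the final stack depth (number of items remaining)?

PUSH 4   : [4]
DUP      : [4, 4]
POP      : [4]
PUSH 8   : [4, 8]
SWAP     : [8, 4]
GT       : [1]
PUSH -37 : [1, -37]
PUSH -8  : [1, -37, -8]
ADD      : [1, -45]
SUB      : [46]
PUSH -4  : [46, -4]
MUL      : [-184]
PUSH 1   : [-184, 1]
DIV      : [-184]
PUSH -3  : [-184, -3]
ADD      : [-187]
DUP      : [-187, -187]
MUL      : [34969]
PUSH 2   : [34969, 2]
OVER     : [34969, 2, 34969]
STORE 2  : [34969, 2]
OVER     : [34969, 2, 34969]
POP      : [34969, 2]
OVER     : [34969, 2, 34969]
SUB      : [34969, -34967]
SUB      : [69936]
LOAD 2   : [69936, 34969]
ADD      : [104905]
PUSH 7   : [104905, 7]

2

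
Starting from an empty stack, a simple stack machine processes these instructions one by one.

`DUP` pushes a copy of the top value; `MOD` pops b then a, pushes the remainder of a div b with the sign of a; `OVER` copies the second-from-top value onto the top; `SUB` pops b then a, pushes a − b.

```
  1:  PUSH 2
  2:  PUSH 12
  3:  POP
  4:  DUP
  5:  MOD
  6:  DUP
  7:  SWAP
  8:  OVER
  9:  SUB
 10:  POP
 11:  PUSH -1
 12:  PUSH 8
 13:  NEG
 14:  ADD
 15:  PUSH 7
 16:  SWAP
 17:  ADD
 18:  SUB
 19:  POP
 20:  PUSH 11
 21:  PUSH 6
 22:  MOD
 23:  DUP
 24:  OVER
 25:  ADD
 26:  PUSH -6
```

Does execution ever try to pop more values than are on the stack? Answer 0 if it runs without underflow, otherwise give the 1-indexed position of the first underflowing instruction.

0

PUSH 2  → 2
PUSH 12 → 2 12
POP     → 2
DUP     → 2 2
MOD     → 0
DUP     → 0 0
SWAP    → 0 0
OVER    → 0 0 0
SUB     → 0 0
POP     → 0
PUSH -1 → 0 -1
PUSH 8  → 0 -1 8
NEG     → 0 -1 -8
ADD     → 0 -9
PUSH 7  → 0 -9 7
SWAP    → 0 7 -9
ADD     → 0 -2
SUB     → 2
POP     → (empty)
PUSH 11 → 11
PUSH 6  → 11 6
MOD     → 5
DUP     → 5 5
OVER    → 5 5 5
ADD     → 5 10
PUSH -6 → 5 10 -6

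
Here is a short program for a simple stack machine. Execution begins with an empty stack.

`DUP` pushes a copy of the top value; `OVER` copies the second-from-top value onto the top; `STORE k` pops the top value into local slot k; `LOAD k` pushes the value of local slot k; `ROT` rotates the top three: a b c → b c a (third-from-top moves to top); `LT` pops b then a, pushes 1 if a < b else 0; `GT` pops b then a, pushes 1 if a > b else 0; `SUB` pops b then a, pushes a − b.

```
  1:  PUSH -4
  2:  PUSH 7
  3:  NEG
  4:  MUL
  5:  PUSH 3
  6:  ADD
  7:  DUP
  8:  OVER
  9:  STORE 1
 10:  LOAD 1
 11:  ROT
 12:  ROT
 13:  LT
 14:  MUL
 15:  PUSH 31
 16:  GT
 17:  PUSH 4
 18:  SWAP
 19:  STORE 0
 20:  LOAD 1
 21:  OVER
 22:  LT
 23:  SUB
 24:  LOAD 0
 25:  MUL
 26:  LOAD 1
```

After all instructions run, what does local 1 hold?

PUSH -4  -4
PUSH 7   -4 7
NEG      -4 -7
MUL      28
PUSH 3   28 3
ADD      31
DUP      31 31
OVER     31 31 31
STORE 1  31 31
LOAD 1   31 31 31
ROT      31 31 31
ROT      31 31 31
LT       31 0
MUL      0
PUSH 31  0 31
GT       0
PUSH 4   0 4
SWAP     4 0
STORE 0  4
LOAD 1   4 31
OVER     4 31 4
LT       4 0
SUB      4
LOAD 0   4 0
MUL      0
LOAD 1   0 31

31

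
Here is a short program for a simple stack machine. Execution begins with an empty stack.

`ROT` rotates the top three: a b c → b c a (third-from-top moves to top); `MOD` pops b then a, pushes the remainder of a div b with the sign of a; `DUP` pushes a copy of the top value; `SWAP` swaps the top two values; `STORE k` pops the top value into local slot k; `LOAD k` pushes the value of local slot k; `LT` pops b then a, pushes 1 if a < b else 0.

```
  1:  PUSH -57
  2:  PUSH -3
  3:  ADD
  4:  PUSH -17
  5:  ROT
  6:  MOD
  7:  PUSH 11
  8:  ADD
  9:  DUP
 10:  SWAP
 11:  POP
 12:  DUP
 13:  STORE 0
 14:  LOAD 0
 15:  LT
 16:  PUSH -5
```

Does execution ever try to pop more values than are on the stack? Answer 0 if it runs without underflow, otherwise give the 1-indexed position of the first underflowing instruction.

5

PUSH -57 -> -57
PUSH -3  -> -57 -3
ADD      -> -60
PUSH -17 -> -60 -17
ROT  — needs 3 operands, stack has 2 → underflow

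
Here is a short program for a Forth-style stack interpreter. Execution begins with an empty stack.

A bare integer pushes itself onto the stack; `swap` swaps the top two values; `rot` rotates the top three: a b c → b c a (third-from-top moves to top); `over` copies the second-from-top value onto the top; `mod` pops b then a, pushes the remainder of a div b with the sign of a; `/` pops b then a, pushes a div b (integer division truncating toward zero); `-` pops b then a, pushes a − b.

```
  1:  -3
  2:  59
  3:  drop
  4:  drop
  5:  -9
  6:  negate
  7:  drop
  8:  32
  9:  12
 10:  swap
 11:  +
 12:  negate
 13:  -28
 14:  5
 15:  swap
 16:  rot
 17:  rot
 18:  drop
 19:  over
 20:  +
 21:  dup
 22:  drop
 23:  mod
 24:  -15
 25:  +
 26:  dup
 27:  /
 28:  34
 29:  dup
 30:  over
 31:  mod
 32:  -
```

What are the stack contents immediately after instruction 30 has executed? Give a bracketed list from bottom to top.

-3     : [-3]
59     : [-3, 59]
drop   : [-3]
drop   : []
-9     : [-9]
negate : [9]
drop   : []
32     : [32]
12     : [32, 12]
swap   : [12, 32]
+      : [44]
negate : [-44]
-28    : [-44, -28]
5      : [-44, -28, 5]
swap   : [-44, 5, -28]
rot    : [5, -28, -44]
rot    : [-28, -44, 5]
drop   : [-28, -44]
over   : [-28, -44, -28]
+      : [-28, -72]
dup    : [-28, -72, -72]
drop   : [-28, -72]
mod    : [-28]
-15    : [-28, -15]
+      : [-43]
dup    : [-43, -43]
/      : [1]
34     : [1, 34]
dup    : [1, 34, 34]
over   : [1, 34, 34, 34]

[1, 34, 34, 34]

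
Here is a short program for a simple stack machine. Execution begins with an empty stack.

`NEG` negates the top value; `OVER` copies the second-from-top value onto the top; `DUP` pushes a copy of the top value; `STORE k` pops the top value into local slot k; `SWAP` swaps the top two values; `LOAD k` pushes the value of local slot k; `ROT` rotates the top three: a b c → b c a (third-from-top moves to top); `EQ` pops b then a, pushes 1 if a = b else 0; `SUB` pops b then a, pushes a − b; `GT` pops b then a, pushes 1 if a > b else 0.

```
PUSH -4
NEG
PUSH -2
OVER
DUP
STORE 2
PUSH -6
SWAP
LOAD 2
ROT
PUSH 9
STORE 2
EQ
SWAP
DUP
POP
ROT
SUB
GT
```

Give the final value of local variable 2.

9

PUSH -4 → -4
NEG     → 4
PUSH -2 → 4 -2
OVER    → 4 -2 4
DUP     → 4 -2 4 4
STORE 2 → 4 -2 4
PUSH -6 → 4 -2 4 -6
SWAP    → 4 -2 -6 4
LOAD 2  → 4 -2 -6 4 4
ROT     → 4 -2 4 4 -6
PUSH 9  → 4 -2 4 4 -6 9
STORE 2 → 4 -2 4 4 -6
EQ      → 4 -2 4 0
SWAP    → 4 -2 0 4
DUP     → 4 -2 0 4 4
POP     → 4 -2 0 4
ROT     → 4 0 4 -2
SUB     → 4 0 6
GT      → 4 0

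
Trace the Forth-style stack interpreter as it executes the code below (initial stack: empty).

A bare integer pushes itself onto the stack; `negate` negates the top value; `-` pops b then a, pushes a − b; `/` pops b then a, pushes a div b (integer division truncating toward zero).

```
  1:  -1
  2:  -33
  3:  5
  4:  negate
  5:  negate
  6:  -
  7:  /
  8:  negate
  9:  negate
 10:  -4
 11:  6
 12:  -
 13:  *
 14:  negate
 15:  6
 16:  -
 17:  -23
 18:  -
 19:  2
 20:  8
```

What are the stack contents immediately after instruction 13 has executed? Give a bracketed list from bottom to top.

-1     → [-1]
-33    → [-1, -33]
5      → [-1, -33, 5]
negate → [-1, -33, -5]
negate → [-1, -33, 5]
-      → [-1, -38]
/      → [0]
negate → [0]
negate → [0]
-4     → [0, -4]
6      → [0, -4, 6]
-      → [0, -10]
*      → [0]

[0]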